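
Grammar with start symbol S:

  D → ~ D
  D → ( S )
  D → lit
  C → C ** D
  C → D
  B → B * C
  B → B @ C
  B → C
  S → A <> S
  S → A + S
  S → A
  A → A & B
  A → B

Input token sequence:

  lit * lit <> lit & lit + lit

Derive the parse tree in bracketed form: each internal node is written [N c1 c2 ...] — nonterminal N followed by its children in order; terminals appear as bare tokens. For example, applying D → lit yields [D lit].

[S [A [B [B [C [D lit]]] * [C [D lit]]]] <> [S [A [A [B [C [D lit]]]] & [B [C [D lit]]]] + [S [A [B [C [D lit]]]]]]]

S
A <> S
B <> S
B * C <> S
C * C <> S
D * C <> S
lit * C <> S
lit * D <> S
lit * lit <> S
lit * lit <> A + S
lit * lit <> A & B + S
lit * lit <> B & B + S
lit * lit <> C & B + S
lit * lit <> D & B + S
lit * lit <> lit & B + S
lit * lit <> lit & C + S
lit * lit <> lit & D + S
lit * lit <> lit & lit + S
lit * lit <> lit & lit + A
lit * lit <> lit & lit + B
lit * lit <> lit & lit + C
lit * lit <> lit & lit + D
lit * lit <> lit & lit + lit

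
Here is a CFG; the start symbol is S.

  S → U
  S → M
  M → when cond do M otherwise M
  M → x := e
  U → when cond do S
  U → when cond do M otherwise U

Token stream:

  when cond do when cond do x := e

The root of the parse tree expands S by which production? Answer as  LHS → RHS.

S → U

[S [U when cond do [S [U when cond do [S [M x := e]]]]]]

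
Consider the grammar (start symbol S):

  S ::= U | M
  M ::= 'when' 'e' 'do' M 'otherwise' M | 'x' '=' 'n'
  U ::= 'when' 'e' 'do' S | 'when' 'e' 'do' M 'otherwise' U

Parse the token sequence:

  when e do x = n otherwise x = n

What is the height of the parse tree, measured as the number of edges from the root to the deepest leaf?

[S [M when e do [M x = n] otherwise [M x = n]]]

3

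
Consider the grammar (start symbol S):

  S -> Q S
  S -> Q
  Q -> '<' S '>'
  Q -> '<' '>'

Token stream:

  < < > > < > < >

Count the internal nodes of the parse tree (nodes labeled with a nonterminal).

8

[S [Q < [S [Q < >]] >] [S [Q < >] [S [Q < >]]]]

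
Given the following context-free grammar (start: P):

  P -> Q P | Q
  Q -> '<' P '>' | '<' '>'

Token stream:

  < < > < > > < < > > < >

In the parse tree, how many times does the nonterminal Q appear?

[P [Q < [P [Q < >] [P [Q < >]]] >] [P [Q < [P [Q < >]] >] [P [Q < >]]]]

6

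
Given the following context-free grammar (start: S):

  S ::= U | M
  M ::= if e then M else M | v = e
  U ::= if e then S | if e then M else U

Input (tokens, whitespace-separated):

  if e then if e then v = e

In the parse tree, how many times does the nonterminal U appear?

[S [U if e then [S [U if e then [S [M v = e]]]]]]

2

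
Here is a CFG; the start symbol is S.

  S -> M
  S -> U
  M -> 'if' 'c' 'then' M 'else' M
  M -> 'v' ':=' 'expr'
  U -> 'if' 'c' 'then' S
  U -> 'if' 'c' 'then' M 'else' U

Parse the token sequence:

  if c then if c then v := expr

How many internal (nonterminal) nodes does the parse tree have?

[S [U if c then [S [U if c then [S [M v := expr]]]]]]

6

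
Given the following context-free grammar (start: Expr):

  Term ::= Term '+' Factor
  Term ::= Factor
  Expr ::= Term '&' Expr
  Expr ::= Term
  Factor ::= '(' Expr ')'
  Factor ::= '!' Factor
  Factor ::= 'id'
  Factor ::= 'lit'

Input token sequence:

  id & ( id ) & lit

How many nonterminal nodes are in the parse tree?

[Expr [Term [Factor id]] & [Expr [Term [Factor ( [Expr [Term [Factor id]]] )]] & [Expr [Term [Factor lit]]]]]

12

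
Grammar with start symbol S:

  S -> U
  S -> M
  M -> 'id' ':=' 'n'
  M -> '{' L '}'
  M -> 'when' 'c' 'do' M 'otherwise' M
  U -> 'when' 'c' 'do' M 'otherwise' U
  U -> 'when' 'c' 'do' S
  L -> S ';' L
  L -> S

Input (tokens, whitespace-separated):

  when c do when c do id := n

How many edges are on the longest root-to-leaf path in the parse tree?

[S [U when c do [S [U when c do [S [M id := n]]]]]]

6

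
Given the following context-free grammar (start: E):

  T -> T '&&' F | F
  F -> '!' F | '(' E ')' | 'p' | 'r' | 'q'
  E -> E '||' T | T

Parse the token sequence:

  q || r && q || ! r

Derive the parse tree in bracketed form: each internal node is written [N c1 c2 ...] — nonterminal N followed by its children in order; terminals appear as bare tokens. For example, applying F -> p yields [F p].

[E [E [E [T [F q]]] || [T [T [F r]] && [F q]]] || [T [F ! [F r]]]]

E
E || T
E || T || T
T || T || T
F || T || T
q || T || T
q || T && F || T
q || F && F || T
q || r && F || T
q || r && q || T
q || r && q || F
q || r && q || ! F
q || r && q || ! r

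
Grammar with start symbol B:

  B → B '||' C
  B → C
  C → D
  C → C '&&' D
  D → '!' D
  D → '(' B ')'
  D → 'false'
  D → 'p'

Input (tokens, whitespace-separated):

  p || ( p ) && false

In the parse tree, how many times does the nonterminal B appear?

[B [B [C [D p]]] || [C [C [D ( [B [C [D p]]] )]] && [D false]]]

3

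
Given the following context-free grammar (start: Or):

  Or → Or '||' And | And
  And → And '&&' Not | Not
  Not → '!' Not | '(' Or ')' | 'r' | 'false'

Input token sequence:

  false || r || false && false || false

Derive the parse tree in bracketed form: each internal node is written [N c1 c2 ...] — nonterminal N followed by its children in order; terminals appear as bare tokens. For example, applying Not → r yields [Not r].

Or
Or || And
Or || And || And
Or || And || And || And
And || And || And || And
Not || And || And || And
false || And || And || And
false || Not || And || And
false || r || And || And
false || r || And && Not || And
false || r || Not && Not || And
false || r || false && Not || And
false || r || false && false || And
false || r || false && false || Not
false || r || false && false || false

[Or [Or [Or [Or [And [Not false]]] || [And [Not r]]] || [And [And [Not false]] && [Not false]]] || [And [Not false]]]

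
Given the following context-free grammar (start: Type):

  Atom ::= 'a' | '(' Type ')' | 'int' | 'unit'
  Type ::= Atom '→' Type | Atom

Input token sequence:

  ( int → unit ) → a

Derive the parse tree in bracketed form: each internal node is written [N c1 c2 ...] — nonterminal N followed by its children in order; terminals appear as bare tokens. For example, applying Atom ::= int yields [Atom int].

[Type [Atom ( [Type [Atom int] → [Type [Atom unit]]] )] → [Type [Atom a]]]

Type
Atom → Type
( Type ) → Type
( Atom → Type ) → Type
( int → Type ) → Type
( int → Atom ) → Type
( int → unit ) → Type
( int → unit ) → Atom
( int → unit ) → a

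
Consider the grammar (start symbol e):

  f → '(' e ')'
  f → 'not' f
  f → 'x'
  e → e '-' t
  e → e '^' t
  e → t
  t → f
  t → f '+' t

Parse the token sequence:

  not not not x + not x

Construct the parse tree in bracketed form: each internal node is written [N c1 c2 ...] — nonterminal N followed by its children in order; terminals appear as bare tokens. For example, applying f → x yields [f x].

e
t
f + t
not f + t
not not f + t
not not not f + t
not not not x + t
not not not x + f
not not not x + not f
not not not x + not x

[e [t [f not [f not [f not [f x]]]] + [t [f not [f x]]]]]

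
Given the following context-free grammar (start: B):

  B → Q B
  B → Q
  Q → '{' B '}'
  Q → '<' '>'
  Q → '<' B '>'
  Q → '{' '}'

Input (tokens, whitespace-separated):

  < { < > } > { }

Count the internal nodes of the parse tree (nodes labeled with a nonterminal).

8

[B [Q < [B [Q { [B [Q < >]] }]] >] [B [Q { }]]]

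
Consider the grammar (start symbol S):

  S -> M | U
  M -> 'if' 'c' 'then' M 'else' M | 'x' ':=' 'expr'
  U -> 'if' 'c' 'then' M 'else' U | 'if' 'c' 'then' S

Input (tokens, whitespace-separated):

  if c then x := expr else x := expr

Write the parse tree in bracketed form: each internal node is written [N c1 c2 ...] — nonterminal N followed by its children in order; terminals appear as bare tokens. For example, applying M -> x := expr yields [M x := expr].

[S [M if c then [M x := expr] else [M x := expr]]]

S
M
if c then M else M
if c then x := expr else M
if c then x := expr else x := expr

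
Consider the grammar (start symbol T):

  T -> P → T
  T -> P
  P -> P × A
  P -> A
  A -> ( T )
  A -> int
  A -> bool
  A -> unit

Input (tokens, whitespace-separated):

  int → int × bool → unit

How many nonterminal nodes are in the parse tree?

[T [P [A int]] → [T [P [P [A int]] × [A bool]] → [T [P [A unit]]]]]

11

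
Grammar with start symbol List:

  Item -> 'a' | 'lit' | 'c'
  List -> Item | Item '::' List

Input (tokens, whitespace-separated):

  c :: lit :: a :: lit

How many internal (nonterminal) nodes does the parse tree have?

8

[List [Item c] :: [List [Item lit] :: [List [Item a] :: [List [Item lit]]]]]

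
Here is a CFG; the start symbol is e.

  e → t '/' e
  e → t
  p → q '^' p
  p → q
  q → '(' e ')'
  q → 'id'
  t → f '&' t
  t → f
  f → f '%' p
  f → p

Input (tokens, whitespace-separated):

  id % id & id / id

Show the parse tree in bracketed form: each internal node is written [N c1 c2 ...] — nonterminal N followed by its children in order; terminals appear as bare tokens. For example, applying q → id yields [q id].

[e [t [f [f [p [q id]]] % [p [q id]]] & [t [f [p [q id]]]]] / [e [t [f [p [q id]]]]]]

e
t / e
f & t / e
f % p & t / e
p % p & t / e
q % p & t / e
id % p & t / e
id % q & t / e
id % id & t / e
id % id & f / e
id % id & p / e
id % id & q / e
id % id & id / e
id % id & id / t
id % id & id / f
id % id & id / p
id % id & id / q
id % id & id / id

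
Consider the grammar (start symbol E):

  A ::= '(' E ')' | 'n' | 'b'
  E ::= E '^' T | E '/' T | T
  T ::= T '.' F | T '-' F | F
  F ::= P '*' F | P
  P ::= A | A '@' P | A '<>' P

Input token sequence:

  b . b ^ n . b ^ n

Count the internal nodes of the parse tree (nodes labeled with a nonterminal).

[E [E [E [T [T [F [P [A b]]]] . [F [P [A b]]]]] ^ [T [T [F [P [A n]]]] . [F [P [A b]]]]] ^ [T [F [P [A n]]]]]

23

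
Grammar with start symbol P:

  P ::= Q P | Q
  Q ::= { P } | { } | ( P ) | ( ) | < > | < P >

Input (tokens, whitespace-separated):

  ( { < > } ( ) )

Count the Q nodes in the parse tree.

[P [Q ( [P [Q { [P [Q < >]] }] [P [Q ( )]]] )]]

4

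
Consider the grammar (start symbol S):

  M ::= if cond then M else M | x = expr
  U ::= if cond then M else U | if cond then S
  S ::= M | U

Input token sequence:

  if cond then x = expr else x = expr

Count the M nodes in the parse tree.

[S [M if cond then [M x = expr] else [M x = expr]]]

3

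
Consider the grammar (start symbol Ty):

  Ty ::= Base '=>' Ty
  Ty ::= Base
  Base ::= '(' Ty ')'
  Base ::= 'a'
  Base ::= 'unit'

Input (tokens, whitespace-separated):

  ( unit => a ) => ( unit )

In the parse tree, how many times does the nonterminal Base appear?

[Ty [Base ( [Ty [Base unit] => [Ty [Base a]]] )] => [Ty [Base ( [Ty [Base unit]] )]]]

5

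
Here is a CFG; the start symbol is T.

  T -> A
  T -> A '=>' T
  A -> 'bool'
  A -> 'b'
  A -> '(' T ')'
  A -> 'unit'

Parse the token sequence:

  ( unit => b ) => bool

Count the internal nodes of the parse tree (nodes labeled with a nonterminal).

8

[T [A ( [T [A unit] => [T [A b]]] )] => [T [A bool]]]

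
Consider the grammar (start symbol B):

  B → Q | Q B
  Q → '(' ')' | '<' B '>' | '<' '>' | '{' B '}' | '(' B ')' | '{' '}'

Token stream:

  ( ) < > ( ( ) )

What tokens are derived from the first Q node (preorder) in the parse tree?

( )

[B [Q ( )] [B [Q < >] [B [Q ( [B [Q ( )]] )]]]]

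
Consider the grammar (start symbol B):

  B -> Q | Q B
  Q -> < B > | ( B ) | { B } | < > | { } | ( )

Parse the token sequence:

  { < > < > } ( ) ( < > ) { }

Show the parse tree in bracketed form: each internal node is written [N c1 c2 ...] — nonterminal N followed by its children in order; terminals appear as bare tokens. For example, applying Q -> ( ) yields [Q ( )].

B
Q B
{ B } B
{ Q B } B
{ < > B } B
{ < > Q } B
{ < > < > } B
{ < > < > } Q B
{ < > < > } ( ) B
{ < > < > } ( ) Q B
{ < > < > } ( ) ( B ) B
{ < > < > } ( ) ( Q ) B
{ < > < > } ( ) ( < > ) B
{ < > < > } ( ) ( < > ) Q
{ < > < > } ( ) ( < > ) { }

[B [Q { [B [Q < >] [B [Q < >]]] }] [B [Q ( )] [B [Q ( [B [Q < >]] )] [B [Q { }]]]]]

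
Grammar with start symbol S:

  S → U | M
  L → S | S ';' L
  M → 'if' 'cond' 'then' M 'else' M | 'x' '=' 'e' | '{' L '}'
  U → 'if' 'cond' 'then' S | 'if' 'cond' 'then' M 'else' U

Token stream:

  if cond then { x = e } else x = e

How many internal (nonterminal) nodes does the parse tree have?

7

[S [M if cond then [M { [L [S [M x = e]]] }] else [M x = e]]]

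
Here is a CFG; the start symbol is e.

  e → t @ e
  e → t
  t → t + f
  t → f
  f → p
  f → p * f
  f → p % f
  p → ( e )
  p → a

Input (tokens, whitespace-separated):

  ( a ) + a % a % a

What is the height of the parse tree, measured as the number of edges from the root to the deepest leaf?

9

[e [t [t [f [p ( [e [t [f [p a]]]] )]]] + [f [p a] % [f [p a] % [f [p a]]]]]]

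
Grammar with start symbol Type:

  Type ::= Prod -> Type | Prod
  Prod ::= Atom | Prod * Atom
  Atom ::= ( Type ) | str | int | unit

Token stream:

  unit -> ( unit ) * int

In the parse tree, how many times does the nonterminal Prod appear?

[Type [Prod [Atom unit]] -> [Type [Prod [Prod [Atom ( [Type [Prod [Atom unit]]] )]] * [Atom int]]]]

4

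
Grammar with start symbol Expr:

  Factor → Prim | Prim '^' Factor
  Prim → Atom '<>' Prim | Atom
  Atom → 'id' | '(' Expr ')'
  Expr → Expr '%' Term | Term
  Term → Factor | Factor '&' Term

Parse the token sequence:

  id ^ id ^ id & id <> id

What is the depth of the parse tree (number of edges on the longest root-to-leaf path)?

[Expr [Term [Factor [Prim [Atom id]] ^ [Factor [Prim [Atom id]] ^ [Factor [Prim [Atom id]]]]] & [Term [Factor [Prim [Atom id] <> [Prim [Atom id]]]]]]]

7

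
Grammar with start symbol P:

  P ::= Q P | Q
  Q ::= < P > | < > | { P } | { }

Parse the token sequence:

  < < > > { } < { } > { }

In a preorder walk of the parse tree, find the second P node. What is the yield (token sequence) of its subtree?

[P [Q < [P [Q < >]] >] [P [Q { }] [P [Q < [P [Q { }]] >] [P [Q { }]]]]]

< >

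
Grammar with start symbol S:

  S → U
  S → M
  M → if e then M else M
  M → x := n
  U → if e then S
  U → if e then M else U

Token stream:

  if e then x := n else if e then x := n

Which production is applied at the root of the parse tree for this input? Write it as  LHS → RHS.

[S [U if e then [M x := n] else [U if e then [S [M x := n]]]]]

S → U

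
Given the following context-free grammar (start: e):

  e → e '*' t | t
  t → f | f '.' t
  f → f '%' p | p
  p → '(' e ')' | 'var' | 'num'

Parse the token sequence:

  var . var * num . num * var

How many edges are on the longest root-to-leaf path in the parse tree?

[e [e [e [t [f [p var]] . [t [f [p var]]]]] * [t [f [p num]] . [t [f [p num]]]]] * [t [f [p var]]]]

7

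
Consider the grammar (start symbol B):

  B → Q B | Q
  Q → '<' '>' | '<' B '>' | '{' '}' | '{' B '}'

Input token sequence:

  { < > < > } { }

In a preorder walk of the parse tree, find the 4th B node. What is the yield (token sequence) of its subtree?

{ }

[B [Q { [B [Q < >] [B [Q < >]]] }] [B [Q { }]]]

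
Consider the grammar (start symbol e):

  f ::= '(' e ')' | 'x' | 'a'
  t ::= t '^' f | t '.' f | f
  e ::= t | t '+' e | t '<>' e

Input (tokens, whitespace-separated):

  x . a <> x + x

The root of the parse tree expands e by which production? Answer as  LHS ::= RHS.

e ::= t '<>' e

[e [t [t [f x]] . [f a]] <> [e [t [f x]] + [e [t [f x]]]]]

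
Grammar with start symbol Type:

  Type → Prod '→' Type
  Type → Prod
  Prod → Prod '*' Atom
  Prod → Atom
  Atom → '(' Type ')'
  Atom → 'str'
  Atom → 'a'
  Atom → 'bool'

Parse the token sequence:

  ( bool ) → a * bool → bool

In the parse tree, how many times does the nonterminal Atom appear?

5

[Type [Prod [Atom ( [Type [Prod [Atom bool]]] )]] → [Type [Prod [Prod [Atom a]] * [Atom bool]] → [Type [Prod [Atom bool]]]]]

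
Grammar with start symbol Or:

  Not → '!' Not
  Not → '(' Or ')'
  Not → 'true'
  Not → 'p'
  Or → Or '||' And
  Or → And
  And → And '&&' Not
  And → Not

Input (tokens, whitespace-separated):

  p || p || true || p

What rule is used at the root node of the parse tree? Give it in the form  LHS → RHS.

[Or [Or [Or [Or [And [Not p]]] || [And [Not p]]] || [And [Not true]]] || [And [Not p]]]

Or → Or '||' And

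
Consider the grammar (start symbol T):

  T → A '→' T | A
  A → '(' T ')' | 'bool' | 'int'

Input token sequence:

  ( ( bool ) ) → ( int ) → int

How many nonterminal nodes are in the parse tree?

[T [A ( [T [A ( [T [A bool]] )]] )] → [T [A ( [T [A int]] )] → [T [A int]]]]

12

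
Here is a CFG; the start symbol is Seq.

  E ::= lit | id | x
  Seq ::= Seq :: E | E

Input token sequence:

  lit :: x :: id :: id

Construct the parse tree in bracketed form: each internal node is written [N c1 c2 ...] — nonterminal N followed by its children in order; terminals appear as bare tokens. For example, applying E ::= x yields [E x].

Seq
Seq :: E
Seq :: E :: E
Seq :: E :: E :: E
E :: E :: E :: E
lit :: E :: E :: E
lit :: x :: E :: E
lit :: x :: id :: E
lit :: x :: id :: id

[Seq [Seq [Seq [Seq [E lit]] :: [E x]] :: [E id]] :: [E id]]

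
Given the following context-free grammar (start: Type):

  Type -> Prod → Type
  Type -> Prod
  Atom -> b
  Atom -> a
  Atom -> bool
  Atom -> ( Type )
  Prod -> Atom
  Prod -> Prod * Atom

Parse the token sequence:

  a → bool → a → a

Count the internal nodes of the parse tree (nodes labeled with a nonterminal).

12

[Type [Prod [Atom a]] → [Type [Prod [Atom bool]] → [Type [Prod [Atom a]] → [Type [Prod [Atom a]]]]]]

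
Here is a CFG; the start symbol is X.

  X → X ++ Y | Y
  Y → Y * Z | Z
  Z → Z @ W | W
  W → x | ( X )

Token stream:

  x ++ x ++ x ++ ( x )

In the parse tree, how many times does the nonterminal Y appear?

5

[X [X [X [X [Y [Z [W x]]]] ++ [Y [Z [W x]]]] ++ [Y [Z [W x]]]] ++ [Y [Z [W ( [X [Y [Z [W x]]]] )]]]]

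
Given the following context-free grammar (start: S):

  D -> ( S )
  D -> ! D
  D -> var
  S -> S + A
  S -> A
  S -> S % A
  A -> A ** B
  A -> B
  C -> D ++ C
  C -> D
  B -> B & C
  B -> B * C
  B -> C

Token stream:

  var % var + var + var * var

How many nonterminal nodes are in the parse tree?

[S [S [S [S [A [B [C [D var]]]]] % [A [B [C [D var]]]]] + [A [B [C [D var]]]]] + [A [B [B [C [D var]]] * [C [D var]]]]]

23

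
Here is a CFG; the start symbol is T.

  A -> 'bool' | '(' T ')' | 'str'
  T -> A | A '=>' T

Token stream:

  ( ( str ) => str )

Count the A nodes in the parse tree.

[T [A ( [T [A ( [T [A str]] )] => [T [A str]]] )]]

4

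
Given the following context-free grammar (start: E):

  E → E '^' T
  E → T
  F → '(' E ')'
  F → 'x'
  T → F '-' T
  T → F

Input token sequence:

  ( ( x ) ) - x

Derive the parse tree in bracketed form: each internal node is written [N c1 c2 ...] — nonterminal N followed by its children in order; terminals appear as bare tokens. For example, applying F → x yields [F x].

E
T
F - T
( E ) - T
( T ) - T
( F ) - T
( ( E ) ) - T
( ( T ) ) - T
( ( F ) ) - T
( ( x ) ) - T
( ( x ) ) - F
( ( x ) ) - x

[E [T [F ( [E [T [F ( [E [T [F x]]] )]]] )] - [T [F x]]]]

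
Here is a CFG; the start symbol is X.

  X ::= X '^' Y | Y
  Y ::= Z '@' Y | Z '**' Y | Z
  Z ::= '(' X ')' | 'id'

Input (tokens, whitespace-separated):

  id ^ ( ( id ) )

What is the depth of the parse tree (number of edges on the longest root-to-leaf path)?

9

[X [X [Y [Z id]]] ^ [Y [Z ( [X [Y [Z ( [X [Y [Z id]]] )]]] )]]]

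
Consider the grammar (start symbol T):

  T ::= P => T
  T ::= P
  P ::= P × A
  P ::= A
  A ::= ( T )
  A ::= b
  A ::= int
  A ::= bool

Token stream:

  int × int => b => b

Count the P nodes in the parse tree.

[T [P [P [A int]] × [A int]] => [T [P [A b]] => [T [P [A b]]]]]

4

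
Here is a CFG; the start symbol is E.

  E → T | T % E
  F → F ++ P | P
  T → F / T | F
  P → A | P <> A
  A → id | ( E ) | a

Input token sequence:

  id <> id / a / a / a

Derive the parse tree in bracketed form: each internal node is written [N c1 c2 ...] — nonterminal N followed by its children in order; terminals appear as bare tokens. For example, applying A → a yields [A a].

E
T
F / T
P / T
P <> A / T
A <> A / T
id <> A / T
id <> id / T
id <> id / F / T
id <> id / P / T
id <> id / A / T
id <> id / a / T
id <> id / a / F / T
id <> id / a / P / T
id <> id / a / A / T
id <> id / a / a / T
id <> id / a / a / F
id <> id / a / a / P
id <> id / a / a / A
id <> id / a / a / a

[E [T [F [P [P [A id]] <> [A id]]] / [T [F [P [A a]]] / [T [F [P [A a]]] / [T [F [P [A a]]]]]]]]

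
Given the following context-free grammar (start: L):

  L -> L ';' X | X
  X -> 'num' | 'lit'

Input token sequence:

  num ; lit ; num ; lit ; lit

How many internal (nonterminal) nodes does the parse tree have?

10

[L [L [L [L [L [X num]] ; [X lit]] ; [X num]] ; [X lit]] ; [X lit]]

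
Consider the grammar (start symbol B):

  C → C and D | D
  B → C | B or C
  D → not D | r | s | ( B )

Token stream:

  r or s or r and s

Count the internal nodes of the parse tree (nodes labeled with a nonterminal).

[B [B [B [C [D r]]] or [C [D s]]] or [C [C [D r]] and [D s]]]

11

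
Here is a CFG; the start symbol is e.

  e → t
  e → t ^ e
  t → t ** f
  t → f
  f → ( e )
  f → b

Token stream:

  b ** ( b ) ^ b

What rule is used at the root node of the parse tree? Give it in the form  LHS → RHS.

[e [t [t [f b]] ** [f ( [e [t [f b]]] )]] ^ [e [t [f b]]]]

e → t ^ e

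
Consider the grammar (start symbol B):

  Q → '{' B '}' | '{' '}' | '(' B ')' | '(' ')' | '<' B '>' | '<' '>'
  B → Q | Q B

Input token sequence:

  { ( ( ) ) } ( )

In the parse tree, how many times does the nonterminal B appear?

[B [Q { [B [Q ( [B [Q ( )]] )]] }] [B [Q ( )]]]

4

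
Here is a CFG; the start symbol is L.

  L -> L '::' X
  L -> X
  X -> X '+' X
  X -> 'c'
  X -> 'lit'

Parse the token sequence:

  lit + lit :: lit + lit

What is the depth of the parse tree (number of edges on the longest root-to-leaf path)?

[L [L [X [X lit] + [X lit]]] :: [X [X lit] + [X lit]]]

4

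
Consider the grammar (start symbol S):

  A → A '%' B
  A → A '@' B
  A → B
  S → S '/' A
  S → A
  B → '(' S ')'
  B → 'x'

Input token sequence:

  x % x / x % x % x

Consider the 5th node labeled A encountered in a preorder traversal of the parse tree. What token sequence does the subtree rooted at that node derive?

x

[S [S [A [A [B x]] % [B x]]] / [A [A [A [B x]] % [B x]] % [B x]]]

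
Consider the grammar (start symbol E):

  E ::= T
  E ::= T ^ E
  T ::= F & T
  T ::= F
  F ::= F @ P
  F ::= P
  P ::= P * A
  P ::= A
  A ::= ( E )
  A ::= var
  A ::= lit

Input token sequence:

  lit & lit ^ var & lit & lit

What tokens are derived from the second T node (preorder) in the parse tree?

[E [T [F [P [A lit]]] & [T [F [P [A lit]]]]] ^ [E [T [F [P [A var]]] & [T [F [P [A lit]]] & [T [F [P [A lit]]]]]]]]

lit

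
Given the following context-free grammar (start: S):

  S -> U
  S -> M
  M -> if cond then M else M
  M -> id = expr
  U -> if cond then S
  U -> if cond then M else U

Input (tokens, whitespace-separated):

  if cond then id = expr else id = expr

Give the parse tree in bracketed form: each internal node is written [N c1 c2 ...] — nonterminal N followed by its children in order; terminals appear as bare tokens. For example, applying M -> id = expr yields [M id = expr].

S
M
if cond then M else M
if cond then id = expr else M
if cond then id = expr else id = expr

[S [M if cond then [M id = expr] else [M id = expr]]]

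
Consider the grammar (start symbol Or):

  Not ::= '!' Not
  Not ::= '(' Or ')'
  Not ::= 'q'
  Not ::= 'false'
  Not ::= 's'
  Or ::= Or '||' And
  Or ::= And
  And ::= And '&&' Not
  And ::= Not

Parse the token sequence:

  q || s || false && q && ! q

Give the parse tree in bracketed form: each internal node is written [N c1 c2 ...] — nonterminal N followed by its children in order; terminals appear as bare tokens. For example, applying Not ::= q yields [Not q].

Or
Or || And
Or || And || And
And || And || And
Not || And || And
q || And || And
q || Not || And
q || s || And
q || s || And && Not
q || s || And && Not && Not
q || s || Not && Not && Not
q || s || false && Not && Not
q || s || false && q && Not
q || s || false && q && ! Not
q || s || false && q && ! q

[Or [Or [Or [And [Not q]]] || [And [Not s]]] || [And [And [And [Not false]] && [Not q]] && [Not ! [Not q]]]]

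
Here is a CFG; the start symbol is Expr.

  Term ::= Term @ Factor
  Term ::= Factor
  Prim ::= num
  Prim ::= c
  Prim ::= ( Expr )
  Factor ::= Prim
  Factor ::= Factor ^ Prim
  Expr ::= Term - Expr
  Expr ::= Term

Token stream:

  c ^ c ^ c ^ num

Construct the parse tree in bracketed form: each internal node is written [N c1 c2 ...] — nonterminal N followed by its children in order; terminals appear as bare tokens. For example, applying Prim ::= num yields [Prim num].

Expr
Term
Factor
Factor ^ Prim
Factor ^ Prim ^ Prim
Factor ^ Prim ^ Prim ^ Prim
Prim ^ Prim ^ Prim ^ Prim
c ^ Prim ^ Prim ^ Prim
c ^ c ^ Prim ^ Prim
c ^ c ^ c ^ Prim
c ^ c ^ c ^ num

[Expr [Term [Factor [Factor [Factor [Factor [Prim c]] ^ [Prim c]] ^ [Prim c]] ^ [Prim num]]]]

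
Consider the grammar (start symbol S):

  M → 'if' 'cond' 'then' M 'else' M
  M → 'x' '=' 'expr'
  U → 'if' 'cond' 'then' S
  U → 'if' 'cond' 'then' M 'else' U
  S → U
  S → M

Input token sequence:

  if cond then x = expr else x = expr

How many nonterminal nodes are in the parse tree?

4

[S [M if cond then [M x = expr] else [M x = expr]]]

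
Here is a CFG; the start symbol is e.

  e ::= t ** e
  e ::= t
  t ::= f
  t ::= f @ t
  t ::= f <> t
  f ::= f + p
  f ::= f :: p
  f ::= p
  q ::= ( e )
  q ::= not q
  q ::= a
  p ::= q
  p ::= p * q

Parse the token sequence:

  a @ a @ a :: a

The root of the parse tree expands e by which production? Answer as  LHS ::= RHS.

[e [t [f [p [q a]]] @ [t [f [p [q a]]] @ [t [f [f [p [q a]]] :: [p [q a]]]]]]]

e ::= t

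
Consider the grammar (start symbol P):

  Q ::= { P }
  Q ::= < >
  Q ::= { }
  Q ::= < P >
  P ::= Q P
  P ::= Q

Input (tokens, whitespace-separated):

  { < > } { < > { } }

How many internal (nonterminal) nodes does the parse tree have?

[P [Q { [P [Q < >]] }] [P [Q { [P [Q < >] [P [Q { }]]] }]]]

10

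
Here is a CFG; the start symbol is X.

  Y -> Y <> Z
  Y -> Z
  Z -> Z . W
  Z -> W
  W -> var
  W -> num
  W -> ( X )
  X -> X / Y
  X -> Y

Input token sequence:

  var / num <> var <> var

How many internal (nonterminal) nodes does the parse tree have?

14

[X [X [Y [Z [W var]]]] / [Y [Y [Y [Z [W num]]] <> [Z [W var]]] <> [Z [W var]]]]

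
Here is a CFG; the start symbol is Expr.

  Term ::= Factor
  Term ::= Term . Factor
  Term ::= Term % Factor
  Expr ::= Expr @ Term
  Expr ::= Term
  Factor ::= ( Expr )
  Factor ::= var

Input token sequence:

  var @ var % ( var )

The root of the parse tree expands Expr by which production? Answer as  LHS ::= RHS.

[Expr [Expr [Term [Factor var]]] @ [Term [Term [Factor var]] % [Factor ( [Expr [Term [Factor var]]] )]]]

Expr ::= Expr @ Term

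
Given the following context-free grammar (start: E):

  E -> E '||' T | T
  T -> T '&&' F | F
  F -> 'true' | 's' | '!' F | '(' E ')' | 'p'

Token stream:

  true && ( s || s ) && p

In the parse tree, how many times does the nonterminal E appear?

3

[E [T [T [T [F true]] && [F ( [E [E [T [F s]]] || [T [F s]]] )]] && [F p]]]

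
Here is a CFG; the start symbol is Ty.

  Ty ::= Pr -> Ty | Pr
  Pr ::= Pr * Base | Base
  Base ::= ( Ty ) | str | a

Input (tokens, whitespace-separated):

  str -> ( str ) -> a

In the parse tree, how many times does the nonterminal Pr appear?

[Ty [Pr [Base str]] -> [Ty [Pr [Base ( [Ty [Pr [Base str]]] )]] -> [Ty [Pr [Base a]]]]]

4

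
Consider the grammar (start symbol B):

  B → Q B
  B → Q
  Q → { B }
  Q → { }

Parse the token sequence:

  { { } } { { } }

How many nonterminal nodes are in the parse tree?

8

[B [Q { [B [Q { }]] }] [B [Q { [B [Q { }]] }]]]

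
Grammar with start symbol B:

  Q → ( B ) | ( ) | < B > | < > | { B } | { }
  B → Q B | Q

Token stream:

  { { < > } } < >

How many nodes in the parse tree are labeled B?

4

[B [Q { [B [Q { [B [Q < >]] }]] }] [B [Q < >]]]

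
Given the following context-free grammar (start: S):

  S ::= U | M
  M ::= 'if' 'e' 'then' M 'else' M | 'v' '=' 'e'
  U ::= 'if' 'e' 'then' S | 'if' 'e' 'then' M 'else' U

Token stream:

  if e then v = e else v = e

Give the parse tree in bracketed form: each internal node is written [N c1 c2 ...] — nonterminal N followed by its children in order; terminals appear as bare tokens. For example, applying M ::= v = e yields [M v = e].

S
M
if e then M else M
if e then v = e else M
if e then v = e else v = e

[S [M if e then [M v = e] else [M v = e]]]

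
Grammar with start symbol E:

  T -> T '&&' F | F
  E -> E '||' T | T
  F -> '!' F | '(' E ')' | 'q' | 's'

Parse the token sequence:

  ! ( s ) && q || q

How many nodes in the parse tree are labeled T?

4

[E [E [T [T [F ! [F ( [E [T [F s]]] )]]] && [F q]]] || [T [F q]]]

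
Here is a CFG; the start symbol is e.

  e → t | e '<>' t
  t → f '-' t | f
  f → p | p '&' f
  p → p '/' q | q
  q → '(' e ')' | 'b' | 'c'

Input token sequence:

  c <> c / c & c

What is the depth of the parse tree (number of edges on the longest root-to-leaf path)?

6

[e [e [t [f [p [q c]]]]] <> [t [f [p [p [q c]] / [q c]] & [f [p [q c]]]]]]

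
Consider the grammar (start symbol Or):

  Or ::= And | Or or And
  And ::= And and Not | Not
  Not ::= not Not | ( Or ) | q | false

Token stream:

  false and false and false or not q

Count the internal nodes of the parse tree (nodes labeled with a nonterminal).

[Or [Or [And [And [And [Not false]] and [Not false]] and [Not false]]] or [And [Not not [Not q]]]]

11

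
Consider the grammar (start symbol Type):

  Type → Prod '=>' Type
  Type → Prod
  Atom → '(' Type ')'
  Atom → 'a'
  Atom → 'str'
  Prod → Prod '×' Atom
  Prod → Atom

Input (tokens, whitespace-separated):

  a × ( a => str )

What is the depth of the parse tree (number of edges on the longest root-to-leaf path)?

7

[Type [Prod [Prod [Atom a]] × [Atom ( [Type [Prod [Atom a]] => [Type [Prod [Atom str]]]] )]]]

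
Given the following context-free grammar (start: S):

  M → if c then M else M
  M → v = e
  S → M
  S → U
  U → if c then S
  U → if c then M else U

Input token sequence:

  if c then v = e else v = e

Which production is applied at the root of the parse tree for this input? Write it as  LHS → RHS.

S → M

[S [M if c then [M v = e] else [M v = e]]]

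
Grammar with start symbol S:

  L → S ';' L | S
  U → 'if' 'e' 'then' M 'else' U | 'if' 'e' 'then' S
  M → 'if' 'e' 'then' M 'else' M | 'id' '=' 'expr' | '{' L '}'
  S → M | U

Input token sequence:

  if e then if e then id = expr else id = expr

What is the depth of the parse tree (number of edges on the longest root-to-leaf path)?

5

[S [U if e then [S [M if e then [M id = expr] else [M id = expr]]]]]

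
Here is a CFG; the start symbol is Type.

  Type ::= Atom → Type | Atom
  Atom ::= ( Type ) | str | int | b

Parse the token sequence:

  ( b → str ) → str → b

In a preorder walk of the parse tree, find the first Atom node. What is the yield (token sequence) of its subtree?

[Type [Atom ( [Type [Atom b] → [Type [Atom str]]] )] → [Type [Atom str] → [Type [Atom b]]]]

( b → str )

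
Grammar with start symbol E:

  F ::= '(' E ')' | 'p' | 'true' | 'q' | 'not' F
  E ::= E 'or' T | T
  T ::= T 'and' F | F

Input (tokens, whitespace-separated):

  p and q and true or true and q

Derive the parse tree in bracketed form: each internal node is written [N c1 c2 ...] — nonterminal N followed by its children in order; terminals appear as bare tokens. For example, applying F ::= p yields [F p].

E
E or T
T or T
T and F or T
T and F and F or T
F and F and F or T
p and F and F or T
p and q and F or T
p and q and true or T
p and q and true or T and F
p and q and true or F and F
p and q and true or true and F
p and q and true or true and q

[E [E [T [T [T [F p]] and [F q]] and [F true]]] or [T [T [F true]] and [F q]]]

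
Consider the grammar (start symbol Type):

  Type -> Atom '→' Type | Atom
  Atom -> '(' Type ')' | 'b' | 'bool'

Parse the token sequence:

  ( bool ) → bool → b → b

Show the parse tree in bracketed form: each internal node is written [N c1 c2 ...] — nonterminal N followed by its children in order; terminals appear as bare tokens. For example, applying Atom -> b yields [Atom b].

Type
Atom → Type
( Type ) → Type
( Atom ) → Type
( bool ) → Type
( bool ) → Atom → Type
( bool ) → bool → Type
( bool ) → bool → Atom → Type
( bool ) → bool → b → Type
( bool ) → bool → b → Atom
( bool ) → bool → b → b

[Type [Atom ( [Type [Atom bool]] )] → [Type [Atom bool] → [Type [Atom b] → [Type [Atom b]]]]]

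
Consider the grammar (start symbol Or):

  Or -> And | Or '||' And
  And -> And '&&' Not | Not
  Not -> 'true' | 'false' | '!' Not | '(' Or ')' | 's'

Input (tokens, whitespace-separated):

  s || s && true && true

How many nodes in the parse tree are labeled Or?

2

[Or [Or [And [Not s]]] || [And [And [And [Not s]] && [Not true]] && [Not true]]]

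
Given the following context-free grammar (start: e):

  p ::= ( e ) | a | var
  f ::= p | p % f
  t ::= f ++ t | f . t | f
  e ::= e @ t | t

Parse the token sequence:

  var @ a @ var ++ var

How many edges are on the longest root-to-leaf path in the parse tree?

6

[e [e [e [t [f [p var]]]] @ [t [f [p a]]]] @ [t [f [p var]] ++ [t [f [p var]]]]]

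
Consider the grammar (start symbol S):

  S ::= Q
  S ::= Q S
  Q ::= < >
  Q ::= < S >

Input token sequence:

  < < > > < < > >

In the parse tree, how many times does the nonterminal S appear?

4

[S [Q < [S [Q < >]] >] [S [Q < [S [Q < >]] >]]]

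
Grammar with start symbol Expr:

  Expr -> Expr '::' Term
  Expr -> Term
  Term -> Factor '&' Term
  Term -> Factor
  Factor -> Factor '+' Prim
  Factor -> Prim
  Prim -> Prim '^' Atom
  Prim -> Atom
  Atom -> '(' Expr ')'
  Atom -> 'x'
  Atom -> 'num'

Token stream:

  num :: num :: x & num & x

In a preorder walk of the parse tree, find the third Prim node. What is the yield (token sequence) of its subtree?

[Expr [Expr [Expr [Term [Factor [Prim [Atom num]]]]] :: [Term [Factor [Prim [Atom num]]]]] :: [Term [Factor [Prim [Atom x]]] & [Term [Factor [Prim [Atom num]]] & [Term [Factor [Prim [Atom x]]]]]]]

x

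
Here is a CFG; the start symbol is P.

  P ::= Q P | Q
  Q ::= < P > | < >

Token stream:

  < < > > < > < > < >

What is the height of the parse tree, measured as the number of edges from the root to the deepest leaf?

[P [Q < [P [Q < >]] >] [P [Q < >] [P [Q < >] [P [Q < >]]]]]

5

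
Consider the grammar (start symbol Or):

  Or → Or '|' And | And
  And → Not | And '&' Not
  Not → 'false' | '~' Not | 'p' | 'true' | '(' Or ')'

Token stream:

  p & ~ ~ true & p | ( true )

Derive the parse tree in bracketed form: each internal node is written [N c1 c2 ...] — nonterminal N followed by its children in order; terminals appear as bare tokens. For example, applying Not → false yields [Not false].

[Or [Or [And [And [And [Not p]] & [Not ~ [Not ~ [Not true]]]] & [Not p]]] | [And [Not ( [Or [And [Not true]]] )]]]

Or
Or | And
And | And
And & Not | And
And & Not & Not | And
Not & Not & Not | And
p & Not & Not | And
p & ~ Not & Not | And
p & ~ ~ Not & Not | And
p & ~ ~ true & Not | And
p & ~ ~ true & p | And
p & ~ ~ true & p | Not
p & ~ ~ true & p | ( Or )
p & ~ ~ true & p | ( And )
p & ~ ~ true & p | ( Not )
p & ~ ~ true & p | ( true )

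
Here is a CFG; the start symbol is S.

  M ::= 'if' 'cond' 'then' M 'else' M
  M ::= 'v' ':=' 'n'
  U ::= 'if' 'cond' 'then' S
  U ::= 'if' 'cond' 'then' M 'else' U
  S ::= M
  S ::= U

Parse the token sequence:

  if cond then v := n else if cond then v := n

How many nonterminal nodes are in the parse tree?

[S [U if cond then [M v := n] else [U if cond then [S [M v := n]]]]]

6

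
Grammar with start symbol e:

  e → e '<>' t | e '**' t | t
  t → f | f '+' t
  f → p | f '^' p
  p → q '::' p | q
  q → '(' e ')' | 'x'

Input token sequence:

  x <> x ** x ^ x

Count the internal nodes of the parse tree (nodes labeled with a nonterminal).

[e [e [e [t [f [p [q x]]]]] <> [t [f [p [q x]]]]] ** [t [f [f [p [q x]]] ^ [p [q x]]]]]

18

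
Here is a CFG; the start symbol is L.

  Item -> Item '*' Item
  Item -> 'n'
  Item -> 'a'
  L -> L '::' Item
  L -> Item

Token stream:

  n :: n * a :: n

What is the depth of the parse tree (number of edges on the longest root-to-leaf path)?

[L [L [L [Item n]] :: [Item [Item n] * [Item a]]] :: [Item n]]

4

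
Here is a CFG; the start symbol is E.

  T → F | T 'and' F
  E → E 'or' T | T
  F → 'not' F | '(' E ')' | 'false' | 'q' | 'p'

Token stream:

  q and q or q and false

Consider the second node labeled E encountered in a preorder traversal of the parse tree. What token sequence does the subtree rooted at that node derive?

[E [E [T [T [F q]] and [F q]]] or [T [T [F q]] and [F false]]]

q and q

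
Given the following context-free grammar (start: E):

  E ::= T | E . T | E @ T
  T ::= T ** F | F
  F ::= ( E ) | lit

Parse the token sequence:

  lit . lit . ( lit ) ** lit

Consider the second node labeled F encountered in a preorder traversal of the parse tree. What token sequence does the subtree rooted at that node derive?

lit

[E [E [E [T [F lit]]] . [T [F lit]]] . [T [T [F ( [E [T [F lit]]] )]] ** [F lit]]]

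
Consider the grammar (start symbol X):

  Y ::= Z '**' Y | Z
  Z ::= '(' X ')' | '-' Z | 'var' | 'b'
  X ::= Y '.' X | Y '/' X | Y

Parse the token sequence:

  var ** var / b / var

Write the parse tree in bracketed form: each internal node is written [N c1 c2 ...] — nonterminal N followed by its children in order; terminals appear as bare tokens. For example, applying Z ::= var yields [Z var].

X
Y / X
Z ** Y / X
var ** Y / X
var ** Z / X
var ** var / X
var ** var / Y / X
var ** var / Z / X
var ** var / b / X
var ** var / b / Y
var ** var / b / Z
var ** var / b / var

[X [Y [Z var] ** [Y [Z var]]] / [X [Y [Z b]] / [X [Y [Z var]]]]]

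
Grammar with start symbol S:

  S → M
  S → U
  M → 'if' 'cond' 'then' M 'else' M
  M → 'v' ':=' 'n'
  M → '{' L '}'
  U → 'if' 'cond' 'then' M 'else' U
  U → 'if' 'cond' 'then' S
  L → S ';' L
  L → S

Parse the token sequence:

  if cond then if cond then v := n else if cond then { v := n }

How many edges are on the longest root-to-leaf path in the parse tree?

10

[S [U if cond then [S [U if cond then [M v := n] else [U if cond then [S [M { [L [S [M v := n]]] }]]]]]]]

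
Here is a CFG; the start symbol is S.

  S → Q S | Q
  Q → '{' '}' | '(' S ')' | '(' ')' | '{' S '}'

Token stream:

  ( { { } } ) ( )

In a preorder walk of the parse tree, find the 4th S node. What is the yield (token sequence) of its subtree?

( )

[S [Q ( [S [Q { [S [Q { }]] }]] )] [S [Q ( )]]]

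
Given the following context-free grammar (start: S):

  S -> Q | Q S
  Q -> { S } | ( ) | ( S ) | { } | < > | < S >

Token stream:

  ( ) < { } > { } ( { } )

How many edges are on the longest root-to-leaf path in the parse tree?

[S [Q ( )] [S [Q < [S [Q { }]] >] [S [Q { }] [S [Q ( [S [Q { }]] )]]]]]

7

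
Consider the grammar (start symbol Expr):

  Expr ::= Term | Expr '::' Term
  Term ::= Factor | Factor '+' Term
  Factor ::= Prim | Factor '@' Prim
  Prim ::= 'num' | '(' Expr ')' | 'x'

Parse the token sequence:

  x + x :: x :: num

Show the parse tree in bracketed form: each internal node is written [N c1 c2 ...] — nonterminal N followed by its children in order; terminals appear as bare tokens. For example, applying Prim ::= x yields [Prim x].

[Expr [Expr [Expr [Term [Factor [Prim x]] + [Term [Factor [Prim x]]]]] :: [Term [Factor [Prim x]]]] :: [Term [Factor [Prim num]]]]

Expr
Expr :: Term
Expr :: Term :: Term
Term :: Term :: Term
Factor + Term :: Term :: Term
Prim + Term :: Term :: Term
x + Term :: Term :: Term
x + Factor :: Term :: Term
x + Prim :: Term :: Term
x + x :: Term :: Term
x + x :: Factor :: Term
x + x :: Prim :: Term
x + x :: x :: Term
x + x :: x :: Factor
x + x :: x :: Prim
x + x :: x :: num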